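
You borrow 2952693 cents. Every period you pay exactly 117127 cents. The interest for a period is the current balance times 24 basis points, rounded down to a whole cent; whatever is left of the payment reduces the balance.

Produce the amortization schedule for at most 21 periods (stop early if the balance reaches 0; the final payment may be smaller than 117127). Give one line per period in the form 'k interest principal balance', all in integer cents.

1 7086 110041 2842652
2 6822 110305 2732347
3 6557 110570 2621777
4 6292 110835 2510942
5 6026 111101 2399841
6 5759 111368 2288473
7 5492 111635 2176838
8 5224 111903 2064935
9 4955 112172 1952763
10 4686 112441 1840322
11 4416 112711 1727611
12 4146 112981 1614630
13 3875 113252 1501378
14 3603 113524 1387854
15 3330 113797 1274057
16 3057 114070 1159987
17 2783 114344 1045643
18 2509 114618 931025
19 2234 114893 816132
20 1958 115169 700963
21 1682 115445 585518

1. interest=⌊2952693·24/10000⌋=7086; principal=117127-7086=110041; balance=2952693-110041=2842652
2. interest=⌊2842652·24/10000⌋=6822; principal=117127-6822=110305; balance=2842652-110305=2732347
3. interest=⌊2732347·24/10000⌋=6557; principal=117127-6557=110570; balance=2732347-110570=2621777
4. interest=⌊2621777·24/10000⌋=6292; principal=117127-6292=110835; balance=2621777-110835=2510942
5. interest=⌊2510942·24/10000⌋=6026; principal=117127-6026=111101; balance=2510942-111101=2399841
6. interest=⌊2399841·24/10000⌋=5759; principal=117127-5759=111368; balance=2399841-111368=2288473
7. interest=⌊2288473·24/10000⌋=5492; principal=117127-5492=111635; balance=2288473-111635=2176838
8. interest=⌊2176838·24/10000⌋=5224; principal=117127-5224=111903; balance=2176838-111903=2064935
9. interest=⌊2064935·24/10000⌋=4955; principal=117127-4955=112172; balance=2064935-112172=1952763
10. interest=⌊1952763·24/10000⌋=4686; principal=117127-4686=112441; balance=1952763-112441=1840322
11. interest=⌊1840322·24/10000⌋=4416; principal=117127-4416=112711; balance=1840322-112711=1727611
12. interest=⌊1727611·24/10000⌋=4146; principal=117127-4146=112981; balance=1727611-112981=1614630
13. interest=⌊1614630·24/10000⌋=3875; principal=117127-3875=113252; balance=1614630-113252=1501378
14. interest=⌊1501378·24/10000⌋=3603; principal=117127-3603=113524; balance=1501378-113524=1387854
15. interest=⌊1387854·24/10000⌋=3330; principal=117127-3330=113797; balance=1387854-113797=1274057
16. interest=⌊1274057·24/10000⌋=3057; principal=117127-3057=114070; balance=1274057-114070=1159987
17. interest=⌊1159987·24/10000⌋=2783; principal=117127-2783=114344; balance=1159987-114344=1045643
18. interest=⌊1045643·24/10000⌋=2509; principal=117127-2509=114618; balance=1045643-114618=931025
19. interest=⌊931025·24/10000⌋=2234; principal=117127-2234=114893; balance=931025-114893=816132
20. interest=⌊816132·24/10000⌋=1958; principal=117127-1958=115169; balance=816132-115169=700963
21. interest=⌊700963·24/10000⌋=1682; principal=117127-1682=115445; balance=700963-115445=585518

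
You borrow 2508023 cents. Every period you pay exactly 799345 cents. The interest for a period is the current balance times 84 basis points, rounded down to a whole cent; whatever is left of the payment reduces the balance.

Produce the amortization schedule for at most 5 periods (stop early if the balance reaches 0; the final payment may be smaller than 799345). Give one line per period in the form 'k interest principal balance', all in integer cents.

1 21067 778278 1729745
2 14529 784816 944929
3 7937 791408 153521
4 1289 153521 0

1. interest=⌊2508023·84/10000⌋=21067; principal=799345-21067=778278; balance=2508023-778278=1729745
2. interest=⌊1729745·84/10000⌋=14529; principal=799345-14529=784816; balance=1729745-784816=944929
3. interest=⌊944929·84/10000⌋=7937; principal=799345-7937=791408; balance=944929-791408=153521
4. interest=⌊153521·84/10000⌋=1289; principal=min(799345-1289,153521)=153521; balance=153521-153521=0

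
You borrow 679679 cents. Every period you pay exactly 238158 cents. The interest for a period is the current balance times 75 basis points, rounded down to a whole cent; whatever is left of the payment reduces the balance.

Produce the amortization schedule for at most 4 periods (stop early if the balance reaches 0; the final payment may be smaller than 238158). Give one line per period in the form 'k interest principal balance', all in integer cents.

1 5097 233061 446618
2 3349 234809 211809
3 1588 211809 0

1. interest=⌊679679·75/10000⌋=5097; principal=238158-5097=233061; balance=679679-233061=446618
2. interest=⌊446618·75/10000⌋=3349; principal=238158-3349=234809; balance=446618-234809=211809
3. interest=⌊211809·75/10000⌋=1588; principal=min(238158-1588,211809)=211809; balance=211809-211809=0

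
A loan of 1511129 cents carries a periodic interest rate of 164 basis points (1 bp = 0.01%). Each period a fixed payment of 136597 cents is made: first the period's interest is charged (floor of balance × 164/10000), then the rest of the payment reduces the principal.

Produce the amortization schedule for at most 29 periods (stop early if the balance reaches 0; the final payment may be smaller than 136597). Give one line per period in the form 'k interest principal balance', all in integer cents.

1. interest=⌊1511129·164/10000⌋=24782; principal=136597-24782=111815; balance=1511129-111815=1399314
2. interest=⌊1399314·164/10000⌋=22948; principal=136597-22948=113649; balance=1399314-113649=1285665
3. interest=⌊1285665·164/10000⌋=21084; principal=136597-21084=115513; balance=1285665-115513=1170152
4. interest=⌊1170152·164/10000⌋=19190; principal=136597-19190=117407; balance=1170152-117407=1052745
5. interest=⌊1052745·164/10000⌋=17265; principal=136597-17265=119332; balance=1052745-119332=933413
6. interest=⌊933413·164/10000⌋=15307; principal=136597-15307=121290; balance=933413-121290=812123
7. interest=⌊812123·164/10000⌋=13318; principal=136597-13318=123279; balance=812123-123279=688844
8. interest=⌊688844·164/10000⌋=11297; principal=136597-11297=125300; balance=688844-125300=563544
9. interest=⌊563544·164/10000⌋=9242; principal=136597-9242=127355; balance=563544-127355=436189
10. interest=⌊436189·164/10000⌋=7153; principal=136597-7153=129444; balance=436189-129444=306745
11. interest=⌊306745·164/10000⌋=5030; principal=136597-5030=131567; balance=306745-131567=175178
12. interest=⌊175178·164/10000⌋=2872; principal=136597-2872=133725; balance=175178-133725=41453
13. interest=⌊41453·164/10000⌋=679; principal=min(136597-679,41453)=41453; balance=41453-41453=0

1 24782 111815 1399314
2 22948 113649 1285665
3 21084 115513 1170152
4 19190 117407 1052745
5 17265 119332 933413
6 15307 121290 812123
7 13318 123279 688844
8 11297 125300 563544
9 9242 127355 436189
10 7153 129444 306745
11 5030 131567 175178
12 2872 133725 41453
13 679 41453 0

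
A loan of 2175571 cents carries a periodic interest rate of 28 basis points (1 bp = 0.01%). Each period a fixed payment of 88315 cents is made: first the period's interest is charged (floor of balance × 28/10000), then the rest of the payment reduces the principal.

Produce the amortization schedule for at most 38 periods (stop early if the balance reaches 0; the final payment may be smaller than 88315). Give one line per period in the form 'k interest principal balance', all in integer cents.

1. interest=⌊2175571·28/10000⌋=6091; principal=88315-6091=82224; balance=2175571-82224=2093347
2. interest=⌊2093347·28/10000⌋=5861; principal=88315-5861=82454; balance=2093347-82454=2010893
3. interest=⌊2010893·28/10000⌋=5630; principal=88315-5630=82685; balance=2010893-82685=1928208
4. interest=⌊1928208·28/10000⌋=5398; principal=88315-5398=82917; balance=1928208-82917=1845291
5. interest=⌊1845291·28/10000⌋=5166; principal=88315-5166=83149; balance=1845291-83149=1762142
6. interest=⌊1762142·28/10000⌋=4933; principal=88315-4933=83382; balance=1762142-83382=1678760
7. interest=⌊1678760·28/10000⌋=4700; principal=88315-4700=83615; balance=1678760-83615=1595145
8. interest=⌊1595145·28/10000⌋=4466; principal=88315-4466=83849; balance=1595145-83849=1511296
9. interest=⌊1511296·28/10000⌋=4231; principal=88315-4231=84084; balance=1511296-84084=1427212
10. interest=⌊1427212·28/10000⌋=3996; principal=88315-3996=84319; balance=1427212-84319=1342893
11. interest=⌊1342893·28/10000⌋=3760; principal=88315-3760=84555; balance=1342893-84555=1258338
12. interest=⌊1258338·28/10000⌋=3523; principal=88315-3523=84792; balance=1258338-84792=1173546
13. interest=⌊1173546·28/10000⌋=3285; principal=88315-3285=85030; balance=1173546-85030=1088516
14. interest=⌊1088516·28/10000⌋=3047; principal=88315-3047=85268; balance=1088516-85268=1003248
15. interest=⌊1003248·28/10000⌋=2809; principal=88315-2809=85506; balance=1003248-85506=917742
16. interest=⌊917742·28/10000⌋=2569; principal=88315-2569=85746; balance=917742-85746=831996
17. interest=⌊831996·28/10000⌋=2329; principal=88315-2329=85986; balance=831996-85986=746010
18. interest=⌊746010·28/10000⌋=2088; principal=88315-2088=86227; balance=746010-86227=659783
19. interest=⌊659783·28/10000⌋=1847; principal=88315-1847=86468; balance=659783-86468=573315
20. interest=⌊573315·28/10000⌋=1605; principal=88315-1605=86710; balance=573315-86710=486605
21. interest=⌊486605·28/10000⌋=1362; principal=88315-1362=86953; balance=486605-86953=399652
22. interest=⌊399652·28/10000⌋=1119; principal=88315-1119=87196; balance=399652-87196=312456
23. interest=⌊312456·28/10000⌋=874; principal=88315-874=87441; balance=312456-87441=225015
24. interest=⌊225015·28/10000⌋=630; principal=88315-630=87685; balance=225015-87685=137330
25. interest=⌊137330·28/10000⌋=384; principal=88315-384=87931; balance=137330-87931=49399
26. interest=⌊49399·28/10000⌋=138; principal=min(88315-138,49399)=49399; balance=49399-49399=0

1 6091 82224 2093347
2 5861 82454 2010893
3 5630 82685 1928208
4 5398 82917 1845291
5 5166 83149 1762142
6 4933 83382 1678760
7 4700 83615 1595145
8 4466 83849 1511296
9 4231 84084 1427212
10 3996 84319 1342893
11 3760 84555 1258338
12 3523 84792 1173546
13 3285 85030 1088516
14 3047 85268 1003248
15 2809 85506 917742
16 2569 85746 831996
17 2329 85986 746010
18 2088 86227 659783
19 1847 86468 573315
20 1605 86710 486605
21 1362 86953 399652
22 1119 87196 312456
23 874 87441 225015
24 630 87685 137330
25 384 87931 49399
26 138 49399 0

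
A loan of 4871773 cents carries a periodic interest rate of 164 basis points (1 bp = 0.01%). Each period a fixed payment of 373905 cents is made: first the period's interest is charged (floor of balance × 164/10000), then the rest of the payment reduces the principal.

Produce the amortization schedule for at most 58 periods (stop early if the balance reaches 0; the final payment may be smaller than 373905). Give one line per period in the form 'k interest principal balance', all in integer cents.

1 79897 294008 4577765
2 75075 298830 4278935
3 70174 303731 3975204
4 65193 308712 3666492
5 60130 313775 3352717
6 54984 318921 3033796
7 49754 324151 2709645
8 44438 329467 2380178
9 39034 334871 2045307
10 33543 340362 1704945
11 27961 345944 1359001
12 22287 351618 1007383
13 16521 357384 649999
14 10659 363246 286753
15 4702 286753 0

1. interest=⌊4871773·164/10000⌋=79897; principal=373905-79897=294008; balance=4871773-294008=4577765
2. interest=⌊4577765·164/10000⌋=75075; principal=373905-75075=298830; balance=4577765-298830=4278935
3. interest=⌊4278935·164/10000⌋=70174; principal=373905-70174=303731; balance=4278935-303731=3975204
4. interest=⌊3975204·164/10000⌋=65193; principal=373905-65193=308712; balance=3975204-308712=3666492
5. interest=⌊3666492·164/10000⌋=60130; principal=373905-60130=313775; balance=3666492-313775=3352717
6. interest=⌊3352717·164/10000⌋=54984; principal=373905-54984=318921; balance=3352717-318921=3033796
7. interest=⌊3033796·164/10000⌋=49754; principal=373905-49754=324151; balance=3033796-324151=2709645
8. interest=⌊2709645·164/10000⌋=44438; principal=373905-44438=329467; balance=2709645-329467=2380178
9. interest=⌊2380178·164/10000⌋=39034; principal=373905-39034=334871; balance=2380178-334871=2045307
10. interest=⌊2045307·164/10000⌋=33543; principal=373905-33543=340362; balance=2045307-340362=1704945
11. interest=⌊1704945·164/10000⌋=27961; principal=373905-27961=345944; balance=1704945-345944=1359001
12. interest=⌊1359001·164/10000⌋=22287; principal=373905-22287=351618; balance=1359001-351618=1007383
13. interest=⌊1007383·164/10000⌋=16521; principal=373905-16521=357384; balance=1007383-357384=649999
14. interest=⌊649999·164/10000⌋=10659; principal=373905-10659=363246; balance=649999-363246=286753
15. interest=⌊286753·164/10000⌋=4702; principal=min(373905-4702,286753)=286753; balance=286753-286753=0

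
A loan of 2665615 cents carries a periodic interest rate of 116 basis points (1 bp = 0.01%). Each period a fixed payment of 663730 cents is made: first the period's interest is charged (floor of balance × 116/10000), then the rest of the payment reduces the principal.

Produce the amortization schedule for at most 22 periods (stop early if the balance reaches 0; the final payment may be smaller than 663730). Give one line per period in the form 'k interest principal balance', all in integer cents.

1. interest=⌊2665615·116/10000⌋=30921; principal=663730-30921=632809; balance=2665615-632809=2032806
2. interest=⌊2032806·116/10000⌋=23580; principal=663730-23580=640150; balance=2032806-640150=1392656
3. interest=⌊1392656·116/10000⌋=16154; principal=663730-16154=647576; balance=1392656-647576=745080
4. interest=⌊745080·116/10000⌋=8642; principal=663730-8642=655088; balance=745080-655088=89992
5. interest=⌊89992·116/10000⌋=1043; principal=min(663730-1043,89992)=89992; balance=89992-89992=0

1 30921 632809 2032806
2 23580 640150 1392656
3 16154 647576 745080
4 8642 655088 89992
5 1043 89992 0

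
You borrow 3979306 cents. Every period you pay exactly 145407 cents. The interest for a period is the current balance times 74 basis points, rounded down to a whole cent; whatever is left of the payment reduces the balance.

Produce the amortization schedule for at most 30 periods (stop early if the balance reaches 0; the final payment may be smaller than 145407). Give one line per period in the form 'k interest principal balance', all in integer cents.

1 29446 115961 3863345
2 28588 116819 3746526
3 27724 117683 3628843
4 26853 118554 3510289
5 25976 119431 3390858
6 25092 120315 3270543
7 24202 121205 3149338
8 23305 122102 3027236
9 22401 123006 2904230
10 21491 123916 2780314
11 20574 124833 2655481
12 19650 125757 2529724
13 18719 126688 2403036
14 17782 127625 2275411
15 16838 128569 2146842
16 15886 129521 2017321
17 14928 130479 1886842
18 13962 131445 1755397
19 12989 132418 1622979
20 12010 133397 1489582
21 11022 134385 1355197
22 10028 135379 1219818
23 9026 136381 1083437
24 8017 137390 946047
25 7000 138407 807640
26 5976 139431 668209
27 4944 140463 527746
28 3905 141502 386244
29 2858 142549 243695
30 1803 143604 100091

1. interest=⌊3979306·74/10000⌋=29446; principal=145407-29446=115961; balance=3979306-115961=3863345
2. interest=⌊3863345·74/10000⌋=28588; principal=145407-28588=116819; balance=3863345-116819=3746526
3. interest=⌊3746526·74/10000⌋=27724; principal=145407-27724=117683; balance=3746526-117683=3628843
4. interest=⌊3628843·74/10000⌋=26853; principal=145407-26853=118554; balance=3628843-118554=3510289
5. interest=⌊3510289·74/10000⌋=25976; principal=145407-25976=119431; balance=3510289-119431=3390858
6. interest=⌊3390858·74/10000⌋=25092; principal=145407-25092=120315; balance=3390858-120315=3270543
7. interest=⌊3270543·74/10000⌋=24202; principal=145407-24202=121205; balance=3270543-121205=3149338
8. interest=⌊3149338·74/10000⌋=23305; principal=145407-23305=122102; balance=3149338-122102=3027236
9. interest=⌊3027236·74/10000⌋=22401; principal=145407-22401=123006; balance=3027236-123006=2904230
10. interest=⌊2904230·74/10000⌋=21491; principal=145407-21491=123916; balance=2904230-123916=2780314
11. interest=⌊2780314·74/10000⌋=20574; principal=145407-20574=124833; balance=2780314-124833=2655481
12. interest=⌊2655481·74/10000⌋=19650; principal=145407-19650=125757; balance=2655481-125757=2529724
13. interest=⌊2529724·74/10000⌋=18719; principal=145407-18719=126688; balance=2529724-126688=2403036
14. interest=⌊2403036·74/10000⌋=17782; principal=145407-17782=127625; balance=2403036-127625=2275411
15. interest=⌊2275411·74/10000⌋=16838; principal=145407-16838=128569; balance=2275411-128569=2146842
16. interest=⌊2146842·74/10000⌋=15886; principal=145407-15886=129521; balance=2146842-129521=2017321
17. interest=⌊2017321·74/10000⌋=14928; principal=145407-14928=130479; balance=2017321-130479=1886842
18. interest=⌊1886842·74/10000⌋=13962; principal=145407-13962=131445; balance=1886842-131445=1755397
19. interest=⌊1755397·74/10000⌋=12989; principal=145407-12989=132418; balance=1755397-132418=1622979
20. interest=⌊1622979·74/10000⌋=12010; principal=145407-12010=133397; balance=1622979-133397=1489582
21. interest=⌊1489582·74/10000⌋=11022; principal=145407-11022=134385; balance=1489582-134385=1355197
22. interest=⌊1355197·74/10000⌋=10028; principal=145407-10028=135379; balance=1355197-135379=1219818
23. interest=⌊1219818·74/10000⌋=9026; principal=145407-9026=136381; balance=1219818-136381=1083437
24. interest=⌊1083437·74/10000⌋=8017; principal=145407-8017=137390; balance=1083437-137390=946047
25. interest=⌊946047·74/10000⌋=7000; principal=145407-7000=138407; balance=946047-138407=807640
26. interest=⌊807640·74/10000⌋=5976; principal=145407-5976=139431; balance=807640-139431=668209
27. interest=⌊668209·74/10000⌋=4944; principal=145407-4944=140463; balance=668209-140463=527746
28. interest=⌊527746·74/10000⌋=3905; principal=145407-3905=141502; balance=527746-141502=386244
29. interest=⌊386244·74/10000⌋=2858; principal=145407-2858=142549; balance=386244-142549=243695
30. interest=⌊243695·74/10000⌋=1803; principal=145407-1803=143604; balance=243695-143604=100091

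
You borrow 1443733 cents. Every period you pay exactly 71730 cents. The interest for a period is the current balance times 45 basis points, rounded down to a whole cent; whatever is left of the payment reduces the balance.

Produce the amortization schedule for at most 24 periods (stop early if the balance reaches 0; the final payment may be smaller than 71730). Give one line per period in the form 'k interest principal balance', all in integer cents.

1 6496 65234 1378499
2 6203 65527 1312972
3 5908 65822 1247150
4 5612 66118 1181032
5 5314 66416 1114616
6 5015 66715 1047901
7 4715 67015 980886
8 4413 67317 913569
9 4111 67619 845950
10 3806 67924 778026
11 3501 68229 709797
12 3194 68536 641261
13 2885 68845 572416
14 2575 69155 503261
15 2264 69466 433795
16 1952 69778 364017
17 1638 70092 293925
18 1322 70408 223517
19 1005 70725 152792
20 687 71043 81749
21 367 71363 10386
22 46 10386 0

1. interest=⌊1443733·45/10000⌋=6496; principal=71730-6496=65234; balance=1443733-65234=1378499
2. interest=⌊1378499·45/10000⌋=6203; principal=71730-6203=65527; balance=1378499-65527=1312972
3. interest=⌊1312972·45/10000⌋=5908; principal=71730-5908=65822; balance=1312972-65822=1247150
4. interest=⌊1247150·45/10000⌋=5612; principal=71730-5612=66118; balance=1247150-66118=1181032
5. interest=⌊1181032·45/10000⌋=5314; principal=71730-5314=66416; balance=1181032-66416=1114616
6. interest=⌊1114616·45/10000⌋=5015; principal=71730-5015=66715; balance=1114616-66715=1047901
7. interest=⌊1047901·45/10000⌋=4715; principal=71730-4715=67015; balance=1047901-67015=980886
8. interest=⌊980886·45/10000⌋=4413; principal=71730-4413=67317; balance=980886-67317=913569
9. interest=⌊913569·45/10000⌋=4111; principal=71730-4111=67619; balance=913569-67619=845950
10. interest=⌊845950·45/10000⌋=3806; principal=71730-3806=67924; balance=845950-67924=778026
11. interest=⌊778026·45/10000⌋=3501; principal=71730-3501=68229; balance=778026-68229=709797
12. interest=⌊709797·45/10000⌋=3194; principal=71730-3194=68536; balance=709797-68536=641261
13. interest=⌊641261·45/10000⌋=2885; principal=71730-2885=68845; balance=641261-68845=572416
14. interest=⌊572416·45/10000⌋=2575; principal=71730-2575=69155; balance=572416-69155=503261
15. interest=⌊503261·45/10000⌋=2264; principal=71730-2264=69466; balance=503261-69466=433795
16. interest=⌊433795·45/10000⌋=1952; principal=71730-1952=69778; balance=433795-69778=364017
17. interest=⌊364017·45/10000⌋=1638; principal=71730-1638=70092; balance=364017-70092=293925
18. interest=⌊293925·45/10000⌋=1322; principal=71730-1322=70408; balance=293925-70408=223517
19. interest=⌊223517·45/10000⌋=1005; principal=71730-1005=70725; balance=223517-70725=152792
20. interest=⌊152792·45/10000⌋=687; principal=71730-687=71043; balance=152792-71043=81749
21. interest=⌊81749·45/10000⌋=367; principal=71730-367=71363; balance=81749-71363=10386
22. interest=⌊10386·45/10000⌋=46; principal=min(71730-46,10386)=10386; balance=10386-10386=0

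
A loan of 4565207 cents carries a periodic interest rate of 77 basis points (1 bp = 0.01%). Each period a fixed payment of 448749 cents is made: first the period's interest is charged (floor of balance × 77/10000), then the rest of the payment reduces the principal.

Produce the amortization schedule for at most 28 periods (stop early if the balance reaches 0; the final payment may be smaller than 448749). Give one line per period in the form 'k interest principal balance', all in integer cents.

1 35152 413597 4151610
2 31967 416782 3734828
3 28758 419991 3314837
4 25524 423225 2891612
5 22265 426484 2465128
6 18981 429768 2035360
7 15672 433077 1602283
8 12337 436412 1165871
9 8977 439772 726099
10 5590 443159 282940
11 2178 282940 0

1. interest=⌊4565207·77/10000⌋=35152; principal=448749-35152=413597; balance=4565207-413597=4151610
2. interest=⌊4151610·77/10000⌋=31967; principal=448749-31967=416782; balance=4151610-416782=3734828
3. interest=⌊3734828·77/10000⌋=28758; principal=448749-28758=419991; balance=3734828-419991=3314837
4. interest=⌊3314837·77/10000⌋=25524; principal=448749-25524=423225; balance=3314837-423225=2891612
5. interest=⌊2891612·77/10000⌋=22265; principal=448749-22265=426484; balance=2891612-426484=2465128
6. interest=⌊2465128·77/10000⌋=18981; principal=448749-18981=429768; balance=2465128-429768=2035360
7. interest=⌊2035360·77/10000⌋=15672; principal=448749-15672=433077; balance=2035360-433077=1602283
8. interest=⌊1602283·77/10000⌋=12337; principal=448749-12337=436412; balance=1602283-436412=1165871
9. interest=⌊1165871·77/10000⌋=8977; principal=448749-8977=439772; balance=1165871-439772=726099
10. interest=⌊726099·77/10000⌋=5590; principal=448749-5590=443159; balance=726099-443159=282940
11. interest=⌊282940·77/10000⌋=2178; principal=min(448749-2178,282940)=282940; balance=282940-282940=0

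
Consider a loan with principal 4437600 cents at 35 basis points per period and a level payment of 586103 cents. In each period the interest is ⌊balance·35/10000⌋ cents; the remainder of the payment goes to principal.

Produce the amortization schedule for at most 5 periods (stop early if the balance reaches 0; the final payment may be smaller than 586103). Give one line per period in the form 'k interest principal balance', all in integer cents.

1. interest=⌊4437600·35/10000⌋=15531; principal=586103-15531=570572; balance=4437600-570572=3867028
2. interest=⌊3867028·35/10000⌋=13534; principal=586103-13534=572569; balance=3867028-572569=3294459
3. interest=⌊3294459·35/10000⌋=11530; principal=586103-11530=574573; balance=3294459-574573=2719886
4. interest=⌊2719886·35/10000⌋=9519; principal=586103-9519=576584; balance=2719886-576584=2143302
5. interest=⌊2143302·35/10000⌋=7501; principal=586103-7501=578602; balance=2143302-578602=1564700

1 15531 570572 3867028
2 13534 572569 3294459
3 11530 574573 2719886
4 9519 576584 2143302
5 7501 578602 1564700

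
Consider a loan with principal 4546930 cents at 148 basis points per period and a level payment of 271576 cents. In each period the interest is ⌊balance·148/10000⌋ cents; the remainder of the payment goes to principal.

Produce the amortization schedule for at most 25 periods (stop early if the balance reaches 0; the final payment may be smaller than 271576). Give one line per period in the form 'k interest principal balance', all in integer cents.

1. interest=⌊4546930·148/10000⌋=67294; principal=271576-67294=204282; balance=4546930-204282=4342648
2. interest=⌊4342648·148/10000⌋=64271; principal=271576-64271=207305; balance=4342648-207305=4135343
3. interest=⌊4135343·148/10000⌋=61203; principal=271576-61203=210373; balance=4135343-210373=3924970
4. interest=⌊3924970·148/10000⌋=58089; principal=271576-58089=213487; balance=3924970-213487=3711483
5. interest=⌊3711483·148/10000⌋=54929; principal=271576-54929=216647; balance=3711483-216647=3494836
6. interest=⌊3494836·148/10000⌋=51723; principal=271576-51723=219853; balance=3494836-219853=3274983
7. interest=⌊3274983·148/10000⌋=48469; principal=271576-48469=223107; balance=3274983-223107=3051876
8. interest=⌊3051876·148/10000⌋=45167; principal=271576-45167=226409; balance=3051876-226409=2825467
9. interest=⌊2825467·148/10000⌋=41816; principal=271576-41816=229760; balance=2825467-229760=2595707
10. interest=⌊2595707·148/10000⌋=38416; principal=271576-38416=233160; balance=2595707-233160=2362547
11. interest=⌊2362547·148/10000⌋=34965; principal=271576-34965=236611; balance=2362547-236611=2125936
12. interest=⌊2125936·148/10000⌋=31463; principal=271576-31463=240113; balance=2125936-240113=1885823
13. interest=⌊1885823·148/10000⌋=27910; principal=271576-27910=243666; balance=1885823-243666=1642157
14. interest=⌊1642157·148/10000⌋=24303; principal=271576-24303=247273; balance=1642157-247273=1394884
15. interest=⌊1394884·148/10000⌋=20644; principal=271576-20644=250932; balance=1394884-250932=1143952
16. interest=⌊1143952·148/10000⌋=16930; principal=271576-16930=254646; balance=1143952-254646=889306
17. interest=⌊889306·148/10000⌋=13161; principal=271576-13161=258415; balance=889306-258415=630891
18. interest=⌊630891·148/10000⌋=9337; principal=271576-9337=262239; balance=630891-262239=368652
19. interest=⌊368652·148/10000⌋=5456; principal=271576-5456=266120; balance=368652-266120=102532
20. interest=⌊102532·148/10000⌋=1517; principal=min(271576-1517,102532)=102532; balance=102532-102532=0

1 67294 204282 4342648
2 64271 207305 4135343
3 61203 210373 3924970
4 58089 213487 3711483
5 54929 216647 3494836
6 51723 219853 3274983
7 48469 223107 3051876
8 45167 226409 2825467
9 41816 229760 2595707
10 38416 233160 2362547
11 34965 236611 2125936
12 31463 240113 1885823
13 27910 243666 1642157
14 24303 247273 1394884
15 20644 250932 1143952
16 16930 254646 889306
17 13161 258415 630891
18 9337 262239 368652
19 5456 266120 102532
20 1517 102532 0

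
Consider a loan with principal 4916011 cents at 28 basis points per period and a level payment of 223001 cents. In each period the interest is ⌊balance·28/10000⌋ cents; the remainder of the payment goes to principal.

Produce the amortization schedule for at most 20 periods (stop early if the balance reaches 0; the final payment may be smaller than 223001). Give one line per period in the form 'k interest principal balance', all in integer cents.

1. interest=⌊4916011·28/10000⌋=13764; principal=223001-13764=209237; balance=4916011-209237=4706774
2. interest=⌊4706774·28/10000⌋=13178; principal=223001-13178=209823; balance=4706774-209823=4496951
3. interest=⌊4496951·28/10000⌋=12591; principal=223001-12591=210410; balance=4496951-210410=4286541
4. interest=⌊4286541·28/10000⌋=12002; principal=223001-12002=210999; balance=4286541-210999=4075542
5. interest=⌊4075542·28/10000⌋=11411; principal=223001-11411=211590; balance=4075542-211590=3863952
6. interest=⌊3863952·28/10000⌋=10819; principal=223001-10819=212182; balance=3863952-212182=3651770
7. interest=⌊3651770·28/10000⌋=10224; principal=223001-10224=212777; balance=3651770-212777=3438993
8. interest=⌊3438993·28/10000⌋=9629; principal=223001-9629=213372; balance=3438993-213372=3225621
9. interest=⌊3225621·28/10000⌋=9031; principal=223001-9031=213970; balance=3225621-213970=3011651
10. interest=⌊3011651·28/10000⌋=8432; principal=223001-8432=214569; balance=3011651-214569=2797082
11. interest=⌊2797082·28/10000⌋=7831; principal=223001-7831=215170; balance=2797082-215170=2581912
12. interest=⌊2581912·28/10000⌋=7229; principal=223001-7229=215772; balance=2581912-215772=2366140
13. interest=⌊2366140·28/10000⌋=6625; principal=223001-6625=216376; balance=2366140-216376=2149764
14. interest=⌊2149764·28/10000⌋=6019; principal=223001-6019=216982; balance=2149764-216982=1932782
15. interest=⌊1932782·28/10000⌋=5411; principal=223001-5411=217590; balance=1932782-217590=1715192
16. interest=⌊1715192·28/10000⌋=4802; principal=223001-4802=218199; balance=1715192-218199=1496993
17. interest=⌊1496993·28/10000⌋=4191; principal=223001-4191=218810; balance=1496993-218810=1278183
18. interest=⌊1278183·28/10000⌋=3578; principal=223001-3578=219423; balance=1278183-219423=1058760
19. interest=⌊1058760·28/10000⌋=2964; principal=223001-2964=220037; balance=1058760-220037=838723
20. interest=⌊838723·28/10000⌋=2348; principal=223001-2348=220653; balance=838723-220653=618070

1 13764 209237 4706774
2 13178 209823 4496951
3 12591 210410 4286541
4 12002 210999 4075542
5 11411 211590 3863952
6 10819 212182 3651770
7 10224 212777 3438993
8 9629 213372 3225621
9 9031 213970 3011651
10 8432 214569 2797082
11 7831 215170 2581912
12 7229 215772 2366140
13 6625 216376 2149764
14 6019 216982 1932782
15 5411 217590 1715192
16 4802 218199 1496993
17 4191 218810 1278183
18 3578 219423 1058760
19 2964 220037 838723
20 2348 220653 618070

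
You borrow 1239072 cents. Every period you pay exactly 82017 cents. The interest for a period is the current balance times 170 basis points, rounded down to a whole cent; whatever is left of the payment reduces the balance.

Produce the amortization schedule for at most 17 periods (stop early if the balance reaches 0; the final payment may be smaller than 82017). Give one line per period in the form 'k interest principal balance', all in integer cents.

1. interest=⌊1239072·170/10000⌋=21064; principal=82017-21064=60953; balance=1239072-60953=1178119
2. interest=⌊1178119·170/10000⌋=20028; principal=82017-20028=61989; balance=1178119-61989=1116130
3. interest=⌊1116130·170/10000⌋=18974; principal=82017-18974=63043; balance=1116130-63043=1053087
4. interest=⌊1053087·170/10000⌋=17902; principal=82017-17902=64115; balance=1053087-64115=988972
5. interest=⌊988972·170/10000⌋=16812; principal=82017-16812=65205; balance=988972-65205=923767
6. interest=⌊923767·170/10000⌋=15704; principal=82017-15704=66313; balance=923767-66313=857454
7. interest=⌊857454·170/10000⌋=14576; principal=82017-14576=67441; balance=857454-67441=790013
8. interest=⌊790013·170/10000⌋=13430; principal=82017-13430=68587; balance=790013-68587=721426
9. interest=⌊721426·170/10000⌋=12264; principal=82017-12264=69753; balance=721426-69753=651673
10. interest=⌊651673·170/10000⌋=11078; principal=82017-11078=70939; balance=651673-70939=580734
11. interest=⌊580734·170/10000⌋=9872; principal=82017-9872=72145; balance=580734-72145=508589
12. interest=⌊508589·170/10000⌋=8646; principal=82017-8646=73371; balance=508589-73371=435218
13. interest=⌊435218·170/10000⌋=7398; principal=82017-7398=74619; balance=435218-74619=360599
14. interest=⌊360599·170/10000⌋=6130; principal=82017-6130=75887; balance=360599-75887=284712
15. interest=⌊284712·170/10000⌋=4840; principal=82017-4840=77177; balance=284712-77177=207535
16. interest=⌊207535·170/10000⌋=3528; principal=82017-3528=78489; balance=207535-78489=129046
17. interest=⌊129046·170/10000⌋=2193; principal=82017-2193=79824; balance=129046-79824=49222

1 21064 60953 1178119
2 20028 61989 1116130
3 18974 63043 1053087
4 17902 64115 988972
5 16812 65205 923767
6 15704 66313 857454
7 14576 67441 790013
8 13430 68587 721426
9 12264 69753 651673
10 11078 70939 580734
11 9872 72145 508589
12 8646 73371 435218
13 7398 74619 360599
14 6130 75887 284712
15 4840 77177 207535
16 3528 78489 129046
17 2193 79824 49222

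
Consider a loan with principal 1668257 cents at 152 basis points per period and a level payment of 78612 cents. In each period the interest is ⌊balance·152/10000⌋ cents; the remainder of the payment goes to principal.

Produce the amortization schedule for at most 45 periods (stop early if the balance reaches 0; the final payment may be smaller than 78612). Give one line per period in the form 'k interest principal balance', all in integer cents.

1. interest=⌊1668257·152/10000⌋=25357; principal=78612-25357=53255; balance=1668257-53255=1615002
2. interest=⌊1615002·152/10000⌋=24548; principal=78612-24548=54064; balance=1615002-54064=1560938
3. interest=⌊1560938·152/10000⌋=23726; principal=78612-23726=54886; balance=1560938-54886=1506052
4. interest=⌊1506052·152/10000⌋=22891; principal=78612-22891=55721; balance=1506052-55721=1450331
5. interest=⌊1450331·152/10000⌋=22045; principal=78612-22045=56567; balance=1450331-56567=1393764
6. interest=⌊1393764·152/10000⌋=21185; principal=78612-21185=57427; balance=1393764-57427=1336337
7. interest=⌊1336337·152/10000⌋=20312; principal=78612-20312=58300; balance=1336337-58300=1278037
8. interest=⌊1278037·152/10000⌋=19426; principal=78612-19426=59186; balance=1278037-59186=1218851
9. interest=⌊1218851·152/10000⌋=18526; principal=78612-18526=60086; balance=1218851-60086=1158765
10. interest=⌊1158765·152/10000⌋=17613; principal=78612-17613=60999; balance=1158765-60999=1097766
11. interest=⌊1097766·152/10000⌋=16686; principal=78612-16686=61926; balance=1097766-61926=1035840
12. interest=⌊1035840·152/10000⌋=15744; principal=78612-15744=62868; balance=1035840-62868=972972
13. interest=⌊972972·152/10000⌋=14789; principal=78612-14789=63823; balance=972972-63823=909149
14. interest=⌊909149·152/10000⌋=13819; principal=78612-13819=64793; balance=909149-64793=844356
15. interest=⌊844356·152/10000⌋=12834; principal=78612-12834=65778; balance=844356-65778=778578
16. interest=⌊778578·152/10000⌋=11834; principal=78612-11834=66778; balance=778578-66778=711800
17. interest=⌊711800·152/10000⌋=10819; principal=78612-10819=67793; balance=711800-67793=644007
18. interest=⌊644007·152/10000⌋=9788; principal=78612-9788=68824; balance=644007-68824=575183
19. interest=⌊575183·152/10000⌋=8742; principal=78612-8742=69870; balance=575183-69870=505313
20. interest=⌊505313·152/10000⌋=7680; principal=78612-7680=70932; balance=505313-70932=434381
21. interest=⌊434381·152/10000⌋=6602; principal=78612-6602=72010; balance=434381-72010=362371
22. interest=⌊362371·152/10000⌋=5508; principal=78612-5508=73104; balance=362371-73104=289267
23. interest=⌊289267·152/10000⌋=4396; principal=78612-4396=74216; balance=289267-74216=215051
24. interest=⌊215051·152/10000⌋=3268; principal=78612-3268=75344; balance=215051-75344=139707
25. interest=⌊139707·152/10000⌋=2123; principal=78612-2123=76489; balance=139707-76489=63218
26. interest=⌊63218·152/10000⌋=960; principal=min(78612-960,63218)=63218; balance=63218-63218=0

1 25357 53255 1615002
2 24548 54064 1560938
3 23726 54886 1506052
4 22891 55721 1450331
5 22045 56567 1393764
6 21185 57427 1336337
7 20312 58300 1278037
8 19426 59186 1218851
9 18526 60086 1158765
10 17613 60999 1097766
11 16686 61926 1035840
12 15744 62868 972972
13 14789 63823 909149
14 13819 64793 844356
15 12834 65778 778578
16 11834 66778 711800
17 10819 67793 644007
18 9788 68824 575183
19 8742 69870 505313
20 7680 70932 434381
21 6602 72010 362371
22 5508 73104 289267
23 4396 74216 215051
24 3268 75344 139707
25 2123 76489 63218
26 960 63218 0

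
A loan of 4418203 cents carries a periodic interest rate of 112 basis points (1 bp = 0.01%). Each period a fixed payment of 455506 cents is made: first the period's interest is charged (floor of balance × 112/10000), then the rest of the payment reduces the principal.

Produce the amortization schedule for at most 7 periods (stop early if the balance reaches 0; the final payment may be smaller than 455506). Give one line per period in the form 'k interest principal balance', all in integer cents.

1 49483 406023 4012180
2 44936 410570 3601610
3 40338 415168 3186442
4 35688 419818 2766624
5 30986 424520 2342104
6 26231 429275 1912829
7 21423 434083 1478746

1. interest=⌊4418203·112/10000⌋=49483; principal=455506-49483=406023; balance=4418203-406023=4012180
2. interest=⌊4012180·112/10000⌋=44936; principal=455506-44936=410570; balance=4012180-410570=3601610
3. interest=⌊3601610·112/10000⌋=40338; principal=455506-40338=415168; balance=3601610-415168=3186442
4. interest=⌊3186442·112/10000⌋=35688; principal=455506-35688=419818; balance=3186442-419818=2766624
5. interest=⌊2766624·112/10000⌋=30986; principal=455506-30986=424520; balance=2766624-424520=2342104
6. interest=⌊2342104·112/10000⌋=26231; principal=455506-26231=429275; balance=2342104-429275=1912829
7. interest=⌊1912829·112/10000⌋=21423; principal=455506-21423=434083; balance=1912829-434083=1478746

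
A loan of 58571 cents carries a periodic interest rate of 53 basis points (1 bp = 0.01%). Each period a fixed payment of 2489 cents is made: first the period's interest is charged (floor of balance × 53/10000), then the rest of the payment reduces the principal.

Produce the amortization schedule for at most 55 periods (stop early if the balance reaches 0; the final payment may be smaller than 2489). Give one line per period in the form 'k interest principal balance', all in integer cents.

1. interest=⌊58571·53/10000⌋=310; principal=2489-310=2179; balance=58571-2179=56392
2. interest=⌊56392·53/10000⌋=298; principal=2489-298=2191; balance=56392-2191=54201
3. interest=⌊54201·53/10000⌋=287; principal=2489-287=2202; balance=54201-2202=51999
4. interest=⌊51999·53/10000⌋=275; principal=2489-275=2214; balance=51999-2214=49785
5. interest=⌊49785·53/10000⌋=263; principal=2489-263=2226; balance=49785-2226=47559
6. interest=⌊47559·53/10000⌋=252; principal=2489-252=2237; balance=47559-2237=45322
7. interest=⌊45322·53/10000⌋=240; principal=2489-240=2249; balance=45322-2249=43073
8. interest=⌊43073·53/10000⌋=228; principal=2489-228=2261; balance=43073-2261=40812
9. interest=⌊40812·53/10000⌋=216; principal=2489-216=2273; balance=40812-2273=38539
10. interest=⌊38539·53/10000⌋=204; principal=2489-204=2285; balance=38539-2285=36254
11. interest=⌊36254·53/10000⌋=192; principal=2489-192=2297; balance=36254-2297=33957
12. interest=⌊33957·53/10000⌋=179; principal=2489-179=2310; balance=33957-2310=31647
13. interest=⌊31647·53/10000⌋=167; principal=2489-167=2322; balance=31647-2322=29325
14. interest=⌊29325·53/10000⌋=155; principal=2489-155=2334; balance=29325-2334=26991
15. interest=⌊26991·53/10000⌋=143; principal=2489-143=2346; balance=26991-2346=24645
16. interest=⌊24645·53/10000⌋=130; principal=2489-130=2359; balance=24645-2359=22286
17. interest=⌊22286·53/10000⌋=118; principal=2489-118=2371; balance=22286-2371=19915
18. interest=⌊19915·53/10000⌋=105; principal=2489-105=2384; balance=19915-2384=17531
19. interest=⌊17531·53/10000⌋=92; principal=2489-92=2397; balance=17531-2397=15134
20. interest=⌊15134·53/10000⌋=80; principal=2489-80=2409; balance=15134-2409=12725
21. interest=⌊12725·53/10000⌋=67; principal=2489-67=2422; balance=12725-2422=10303
22. interest=⌊10303·53/10000⌋=54; principal=2489-54=2435; balance=10303-2435=7868
23. interest=⌊7868·53/10000⌋=41; principal=2489-41=2448; balance=7868-2448=5420
24. interest=⌊5420·53/10000⌋=28; principal=2489-28=2461; balance=5420-2461=2959
25. interest=⌊2959·53/10000⌋=15; principal=2489-15=2474; balance=2959-2474=485
26. interest=⌊485·53/10000⌋=2; principal=min(2489-2,485)=485; balance=485-485=0

1 310 2179 56392
2 298 2191 54201
3 287 2202 51999
4 275 2214 49785
5 263 2226 47559
6 252 2237 45322
7 240 2249 43073
8 228 2261 40812
9 216 2273 38539
10 204 2285 36254
11 192 2297 33957
12 179 2310 31647
13 167 2322 29325
14 155 2334 26991
15 143 2346 24645
16 130 2359 22286
17 118 2371 19915
18 105 2384 17531
19 92 2397 15134
20 80 2409 12725
21 67 2422 10303
22 54 2435 7868
23 41 2448 5420
24 28 2461 2959
25 15 2474 485
26 2 485 0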